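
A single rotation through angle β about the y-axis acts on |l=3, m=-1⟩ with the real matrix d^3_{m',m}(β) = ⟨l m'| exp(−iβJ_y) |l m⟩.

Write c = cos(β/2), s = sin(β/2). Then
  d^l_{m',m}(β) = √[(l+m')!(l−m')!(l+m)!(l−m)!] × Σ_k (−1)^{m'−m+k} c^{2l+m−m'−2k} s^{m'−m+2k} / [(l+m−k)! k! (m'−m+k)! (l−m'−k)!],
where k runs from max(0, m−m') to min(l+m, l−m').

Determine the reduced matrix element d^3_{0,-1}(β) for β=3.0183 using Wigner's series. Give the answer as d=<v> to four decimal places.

d^3_{0,-1}(β=3.0183) via Wigner's sum:
c=cos(3.0183/2)=0.061607, s=sin(3.0183/2)=0.998100; N=√[6·6·2·24]=41.569219
k: max(0,(-1)−(0))=0 … min(3+(-1),3−(0))=2
  k=0: (−1)^1·41.5692/(12)·0.0616^5·0.9981^1 = -0.000003
  k=1: (−1)^2·41.5692/(4)·0.0616^3·0.9981^3 = +0.002416
  k=2: (−1)^3·41.5692/(12)·0.0616^1·0.9981^5 = -0.211395
d^3_{0,-1}(3.0183) = -0.000003 +0.002416 -0.211395 = -0.208982

d=-0.2090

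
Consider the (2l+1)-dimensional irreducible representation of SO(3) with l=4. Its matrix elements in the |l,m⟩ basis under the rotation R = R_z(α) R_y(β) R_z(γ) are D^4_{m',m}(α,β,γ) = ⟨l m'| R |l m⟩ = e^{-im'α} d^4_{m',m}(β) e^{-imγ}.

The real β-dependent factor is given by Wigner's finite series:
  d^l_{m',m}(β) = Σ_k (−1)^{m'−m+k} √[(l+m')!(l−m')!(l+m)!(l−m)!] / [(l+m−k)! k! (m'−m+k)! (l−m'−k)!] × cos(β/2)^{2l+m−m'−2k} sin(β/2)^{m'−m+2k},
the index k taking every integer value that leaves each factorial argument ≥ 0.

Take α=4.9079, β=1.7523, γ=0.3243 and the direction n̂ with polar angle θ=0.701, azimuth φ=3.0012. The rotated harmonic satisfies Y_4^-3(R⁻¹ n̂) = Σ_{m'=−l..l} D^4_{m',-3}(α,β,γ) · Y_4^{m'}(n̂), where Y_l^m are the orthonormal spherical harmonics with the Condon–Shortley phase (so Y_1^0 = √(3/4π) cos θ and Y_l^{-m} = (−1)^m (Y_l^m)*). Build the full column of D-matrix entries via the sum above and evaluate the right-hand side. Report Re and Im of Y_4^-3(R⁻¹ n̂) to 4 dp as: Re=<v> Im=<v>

Need the full column D^4_{m',-3} for m'=−4..4 at α=4.9079, β=1.7523, γ=0.3243.
cos(β/2)=0.640114, sin(β/2)=0.768280
d^4_{-4,-3}: single k=1 term ⇒ +0.095690;  D = -0.017522+0.094072i
d^4_{-3,-3}: k∈[0..1] ⇒ +0.028188 -0.284237 = -0.256049;  D = +0.256033-0.002909i
d^4_{-2,-3}: k∈[0..1] ⇒ -0.126585 +0.547054 = +0.420468;  D = -0.086365-0.411503i
d^4_{-1,-3}: k∈[0..1] ⇒ +0.322294 -0.773795 = -0.451501;  D = -0.415440+0.176814i
d^4_{0,-3}: k∈[0..1] ⇒ -0.576645 +0.830680 = +0.254034;  D = +0.142997+0.209965i
d^4_{1,-3}: k∈[0..1] ⇒ +0.773795 -0.668809 = +0.104986;  D = -0.073639+0.074829i
d^4_{2,-3}: k∈[0..1] ⇒ -0.788052 +0.378406 = -0.409645;  D = +0.342231+0.225139i
d^4_{3,-3}: k∈[0..1] ⇒ +0.589834 -0.121383 = +0.468452;  D = +0.176525-0.433919i
d^4_{4,-3}: single k=0 term ⇒ -0.286048;  D = -0.280854-0.054263i
Y_4^{m'}(θ=0.701,φ=3.0012) and Σ D·Y over m':
  (-0.0175+0.0941i)·(+0.0648+0.0408i)  (+0.2560-0.0029i)·(-0.2342-0.1049i)  (-0.0864-0.4115i)·(+0.4129+0.1191i)  (-0.4154+0.1768i)·(-0.2512-0.0355i)  (+0.1430+0.2100i)·(-0.2733+0.0000i)  (-0.0736+0.0748i)·(+0.2512-0.0355i)  (+0.3422+0.2251i)·(+0.4129-0.1191i)  (+0.1765-0.4339i)·(+0.2342-0.1049i)  (-0.2809-0.0543i)·(+0.0648-0.0408i)
Y_4^-3(R⁻¹ n̂) = +0.147333-0.326637i

Re=0.1473 Im=-0.3266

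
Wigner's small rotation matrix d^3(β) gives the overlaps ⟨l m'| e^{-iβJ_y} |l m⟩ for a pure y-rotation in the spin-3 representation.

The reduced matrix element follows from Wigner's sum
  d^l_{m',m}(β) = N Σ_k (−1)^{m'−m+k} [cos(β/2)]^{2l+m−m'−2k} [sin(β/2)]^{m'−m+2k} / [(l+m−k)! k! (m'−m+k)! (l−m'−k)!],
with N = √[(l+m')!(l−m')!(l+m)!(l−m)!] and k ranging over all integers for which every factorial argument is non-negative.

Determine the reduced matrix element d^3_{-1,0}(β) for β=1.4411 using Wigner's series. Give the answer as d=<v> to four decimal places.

d^3_{-1,0}(β=1.4411) via Wigner's sum:
With c≡cos(β/2)=0.751443 and s≡sin(β/2)=0.659798, N=[2·24·6·6]^{1/2}=41.569219
k: max(0,(0)−(-1))=1 … min(3+(0),3−(-1))=3
  k=1: (−1)^0·41.5692/(12)·0.7514^5·0.6598^1 = +0.547623
  k=2: (−1)^1·41.5692/(4)·0.7514^3·0.6598^3 = -1.266581
  k=3: (−1)^2·41.5692/(12)·0.7514^1·0.6598^5 = +0.325493
d^3_{-1,0}(1.4411) = +0.547623 -1.266581 +0.325493 = -0.393465

d=-0.3935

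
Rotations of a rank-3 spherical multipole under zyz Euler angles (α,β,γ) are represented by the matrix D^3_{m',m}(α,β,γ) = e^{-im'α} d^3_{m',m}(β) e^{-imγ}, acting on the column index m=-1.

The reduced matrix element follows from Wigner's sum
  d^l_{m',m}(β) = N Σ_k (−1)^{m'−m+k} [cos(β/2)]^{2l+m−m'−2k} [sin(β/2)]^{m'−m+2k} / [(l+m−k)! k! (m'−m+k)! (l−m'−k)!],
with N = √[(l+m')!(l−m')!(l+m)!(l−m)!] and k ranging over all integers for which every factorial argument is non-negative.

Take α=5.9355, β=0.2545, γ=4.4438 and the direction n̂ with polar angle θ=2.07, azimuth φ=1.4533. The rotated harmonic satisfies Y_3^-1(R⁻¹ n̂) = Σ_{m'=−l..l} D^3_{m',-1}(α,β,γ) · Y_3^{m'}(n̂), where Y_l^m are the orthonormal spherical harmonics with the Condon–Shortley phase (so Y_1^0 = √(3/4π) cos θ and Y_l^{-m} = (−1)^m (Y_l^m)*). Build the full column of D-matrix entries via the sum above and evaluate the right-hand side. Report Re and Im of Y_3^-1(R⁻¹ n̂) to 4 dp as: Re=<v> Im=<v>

Need the full column D^3_{m',-1} for m'=−3..3 at α=5.9355, β=0.2545, γ=4.4438.
cos(β/2)=0.991915, sin(β/2)=0.126907
d^3_{-3,-1}: single k=2 term ⇒ +0.060383;  D = -0.058366-0.015474i
d^3_{-2,-1}: k∈[1..2] ⇒ +0.385351 -0.012616 = +0.372735;  D = -0.306186-0.212561i
d^3_{-1,-1}: k∈[0..2] ⇒ +0.952458 -0.124726 +0.001531 = +0.829263;  D = -0.479313-0.676710i
d^3_{0,-1}: k∈[0..2] ⇒ -0.422131 +0.020730 -0.000113 = -0.401515;  D = +0.106550+0.387119i
d^3_{1,-1}: k∈[0..2] ⇒ +0.093545 -0.002042 +0.000004 = +0.091507;  D = +0.007230-0.091221i
d^3_{2,-1}: k∈[0..1] ⇒ -0.012616 +0.000103 = -0.012512;  D = -0.005179+0.011390i
d^3_{3,-1}: single k=0 term ⇒ +0.000988;  D = +0.000691-0.000707i
Y_3^{m'}(θ=2.07,φ=1.4533) and Σ D·Y over m':
  (-0.0584-0.0155i)·(-0.0975+0.2650i)  (-0.3062-0.2126i)·(+0.3668+0.0878i)  (-0.4793-0.6767i)·(+0.0049-0.0411i)  (+0.1066+0.3871i)·(+0.3312+0.0000i)  (+0.0072-0.0912i)·(-0.0049-0.0411i)  (-0.0052+0.0114i)·(+0.3668-0.0878i)  (+0.0007-0.0007i)·(+0.0975+0.2650i)
Y_3^-1(R⁻¹ n̂) = -0.083125+0.030737i

Re=-0.0831 Im=0.0307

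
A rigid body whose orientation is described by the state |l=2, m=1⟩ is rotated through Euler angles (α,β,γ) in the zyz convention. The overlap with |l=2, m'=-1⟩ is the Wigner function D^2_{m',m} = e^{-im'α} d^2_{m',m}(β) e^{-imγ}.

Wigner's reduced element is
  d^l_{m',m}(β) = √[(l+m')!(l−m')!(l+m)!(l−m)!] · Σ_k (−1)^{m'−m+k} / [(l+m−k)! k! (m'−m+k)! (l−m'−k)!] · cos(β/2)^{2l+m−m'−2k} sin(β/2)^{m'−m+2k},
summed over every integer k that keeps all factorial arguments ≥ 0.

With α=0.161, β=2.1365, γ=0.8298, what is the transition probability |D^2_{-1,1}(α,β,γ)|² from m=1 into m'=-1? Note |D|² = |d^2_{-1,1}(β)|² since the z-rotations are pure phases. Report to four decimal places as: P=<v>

P=0.0031

First d^2_{-1,1}(β=2.1365), then the phase factors e^{-i(-1)α} and e^{-i(1)γ}:
c=cos(2.1365/2)=0.481659, s=sin(2.1365/2)=0.876359; N=√[1·6·6·1]=6.000000
The bounds max(0,m−m')=2 and min(l+m,l−m')=3 give 2 terms
  k=2: (−1)^0·6.0000/(2)·0.4817^2·0.8764^2 = +0.534520
  k=3: (−1)^1·6.0000/(6)·0.4817^0·0.8764^4 = -0.589832
d^2_{-1,1}(2.1365) = +0.534520 -0.589832 = -0.055312
|D^2_{-1,1}|² = |d^2_{-1,1}(β)|² = (-0.055312)² = 0.003059 (the z-rotation phases have unit modulus)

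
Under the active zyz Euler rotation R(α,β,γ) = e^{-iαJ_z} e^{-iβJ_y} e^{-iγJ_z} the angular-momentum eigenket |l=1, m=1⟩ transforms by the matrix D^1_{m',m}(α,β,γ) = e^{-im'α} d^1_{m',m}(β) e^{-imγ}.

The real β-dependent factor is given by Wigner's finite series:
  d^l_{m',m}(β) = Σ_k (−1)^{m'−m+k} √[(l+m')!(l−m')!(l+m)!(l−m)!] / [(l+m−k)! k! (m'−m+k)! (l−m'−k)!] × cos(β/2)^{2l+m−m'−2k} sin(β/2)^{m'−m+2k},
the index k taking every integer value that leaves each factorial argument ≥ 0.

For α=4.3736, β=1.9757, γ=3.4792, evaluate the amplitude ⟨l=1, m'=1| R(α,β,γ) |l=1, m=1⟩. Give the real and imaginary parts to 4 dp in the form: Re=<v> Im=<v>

First d^1_{1,1}(β=1.9757), then the phase factors e^{-i(1)α} and e^{-i(1)γ}:
c=cos(1.9757/2)=0.550486, s=sin(1.9757/2)=0.834844; N=√[2·1·2·1]=2.000000
k∈{0} keeps every argument non-negative
  k=0: (−1)^0·2.0000/(2)·0.5505^2·0.8348^0 = +0.303035
d^1_{1,1}(1.9757) = +0.303035
Attach z-rotation phases: D = e^{-i(1)(4.3736)}·(+0.303035)·e^{-i(1)(3.4792)} = +0.000358-0.303035i

Re=0.0004 Im=-0.3030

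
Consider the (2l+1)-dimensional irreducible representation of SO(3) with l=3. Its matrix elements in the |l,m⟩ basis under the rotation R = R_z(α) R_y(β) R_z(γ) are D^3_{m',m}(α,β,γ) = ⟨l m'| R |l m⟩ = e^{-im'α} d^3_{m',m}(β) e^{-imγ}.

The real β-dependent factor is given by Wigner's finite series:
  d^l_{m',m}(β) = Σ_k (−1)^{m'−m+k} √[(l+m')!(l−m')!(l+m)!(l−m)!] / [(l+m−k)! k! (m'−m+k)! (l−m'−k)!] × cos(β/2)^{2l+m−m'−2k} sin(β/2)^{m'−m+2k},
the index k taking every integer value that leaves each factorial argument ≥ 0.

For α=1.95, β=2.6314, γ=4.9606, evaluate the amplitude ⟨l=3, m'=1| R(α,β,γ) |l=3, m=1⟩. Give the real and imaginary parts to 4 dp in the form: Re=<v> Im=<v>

Re=0.2468 Im=-0.1790

Split into d^3_{1,1}(β=2.6314) × two z-phases.
c=cos(2.6314/2)=0.252339, s=sin(2.6314/2)=0.967639; N=√[24·2·24·2]=48.000000
The bounds max(0,m−m')=0 and min(l+m,l−m')=2 give 3 terms
  k=0: (−1)^0·48.0000/(48)·0.2523^6·0.9676^0 = +0.000258
  k=1: (−1)^1·48.0000/(6)·0.2523^4·0.9676^2 = -0.030370
  k=2: (−1)^2·48.0000/(8)·0.2523^2·0.9676^4 = +0.334944
d^3_{1,1}(2.6314) = +0.000258 -0.030370 +0.334944 = +0.304832
D = (-0.370181-0.928960i)·(+0.304832)·(+0.245670+0.969353i) = +0.246776-0.178953i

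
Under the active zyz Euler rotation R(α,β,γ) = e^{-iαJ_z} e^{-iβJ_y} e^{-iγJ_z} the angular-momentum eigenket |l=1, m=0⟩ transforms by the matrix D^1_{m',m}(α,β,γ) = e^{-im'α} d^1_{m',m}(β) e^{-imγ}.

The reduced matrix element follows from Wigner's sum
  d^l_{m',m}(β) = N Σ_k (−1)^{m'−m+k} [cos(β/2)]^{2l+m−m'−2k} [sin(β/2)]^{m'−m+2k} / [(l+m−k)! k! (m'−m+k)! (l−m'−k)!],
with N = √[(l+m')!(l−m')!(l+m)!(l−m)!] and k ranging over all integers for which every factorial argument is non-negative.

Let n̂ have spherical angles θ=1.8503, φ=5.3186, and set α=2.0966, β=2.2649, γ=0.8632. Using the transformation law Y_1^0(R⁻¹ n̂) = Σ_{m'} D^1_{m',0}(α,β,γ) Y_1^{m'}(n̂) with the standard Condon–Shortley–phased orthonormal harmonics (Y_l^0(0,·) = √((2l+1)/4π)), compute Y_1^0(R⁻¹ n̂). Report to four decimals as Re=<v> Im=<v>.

Need the full column D^1_{m',0} for m'=−1..1 at α=2.0966, β=2.2649, γ=0.8632.
cos(β/2)=0.424443, sin(β/2)=0.905455
d^1_{-1,0}: single k=1 term ⇒ +0.543502;  D = -0.272788+0.470086i
d^1_{0,0}: k∈[0..1] ⇒ +0.180152 -0.819848 = -0.639697;  D = -0.639697+0.000000i
d^1_{1,0}: single k=0 term ⇒ -0.543502;  D = +0.272788+0.470086i
Y_1^{m'}(θ=1.8503,φ=5.3186) and Σ D·Y over m':
  (-0.2728+0.4701i)·(+0.1892+0.2729i)  (-0.6397+0.0000i)·(-0.1348+0.0000i)  (+0.2728+0.4701i)·(-0.1892+0.2729i)
Y_1^0(R⁻¹ n̂) = -0.273585+0.000000i

Re=-0.2736 Im=0.0000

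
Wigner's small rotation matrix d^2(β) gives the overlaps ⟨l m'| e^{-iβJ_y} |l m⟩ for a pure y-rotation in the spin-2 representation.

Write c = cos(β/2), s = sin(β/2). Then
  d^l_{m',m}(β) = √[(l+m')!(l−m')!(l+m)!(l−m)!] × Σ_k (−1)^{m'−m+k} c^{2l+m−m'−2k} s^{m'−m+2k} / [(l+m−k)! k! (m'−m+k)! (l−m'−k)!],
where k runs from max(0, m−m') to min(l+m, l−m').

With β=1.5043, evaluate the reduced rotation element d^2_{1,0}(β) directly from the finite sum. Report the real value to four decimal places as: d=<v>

d=-0.0812

d^2_{1,0}(β=1.5043) via Wigner's sum:
c=cos(1.5043/2)=0.730222, s=sin(1.5043/2)=0.683210; N=√[6·1·2·2]=4.898979
Admissible k: 0..1 (factorial args all ≥0)
  k=0: (−1)^1·4.8990/(2)·0.7302^3·0.6832^1 = -0.651620
  k=1: (−1)^2·4.8990/(2)·0.7302^1·0.6832^3 = +0.570418
d^2_{1,0}(1.5043) = -0.651620 +0.570418 = -0.081201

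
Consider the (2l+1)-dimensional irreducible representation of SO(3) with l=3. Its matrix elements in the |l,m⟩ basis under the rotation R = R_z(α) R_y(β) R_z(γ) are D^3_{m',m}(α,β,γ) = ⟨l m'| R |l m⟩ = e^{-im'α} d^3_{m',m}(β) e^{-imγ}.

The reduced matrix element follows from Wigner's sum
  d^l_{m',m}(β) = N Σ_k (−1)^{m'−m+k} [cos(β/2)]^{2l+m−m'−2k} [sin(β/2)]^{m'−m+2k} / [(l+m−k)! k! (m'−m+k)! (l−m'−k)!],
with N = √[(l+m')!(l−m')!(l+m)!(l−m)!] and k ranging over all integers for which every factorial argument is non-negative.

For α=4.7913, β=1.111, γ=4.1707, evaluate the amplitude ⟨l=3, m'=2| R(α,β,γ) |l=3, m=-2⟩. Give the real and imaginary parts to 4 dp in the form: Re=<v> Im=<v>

Re=0.0834 Im=-0.2438

D^3_{2,-2}(4.7913,1.111,4.1707) = e^{-i·2·4.7913}·d^3_{2,-2}(1.111)·e^{-i·-2·4.1707}. Compute d first:
c=cos(1.111/2)=0.849637, s=sin(1.111/2)=0.527368; N=√[120·1·1·120]=120.000000
The bounds max(0,m−m')=0 and min(l+m,l−m')=1 give 2 terms
  k=0: (−1)^4·120.0000/(24)·0.8496^2·0.5274^4 = +0.279185
  k=1: (−1)^5·120.0000/(120)·0.8496^0·0.5274^6 = -0.021512
d^3_{2,-2}(1.111) = +0.279185 -0.021512 = +0.257673
Attach z-rotation phases: D = e^{-i(2)(4.7913)}·(+0.257673)·e^{-i(-2)(4.1707)} = +0.083399-0.243803i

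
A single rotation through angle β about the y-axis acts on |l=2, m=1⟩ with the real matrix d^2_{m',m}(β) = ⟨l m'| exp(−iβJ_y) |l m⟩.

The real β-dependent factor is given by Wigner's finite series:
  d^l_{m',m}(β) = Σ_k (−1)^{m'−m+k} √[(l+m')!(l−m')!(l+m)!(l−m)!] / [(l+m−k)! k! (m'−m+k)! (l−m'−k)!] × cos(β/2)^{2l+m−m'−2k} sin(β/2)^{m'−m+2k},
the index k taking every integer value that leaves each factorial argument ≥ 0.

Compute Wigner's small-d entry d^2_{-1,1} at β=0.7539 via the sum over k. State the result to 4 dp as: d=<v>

d=0.3330

d^2_{-1,1}(β=0.7539) via Wigner's sum:
c=cos(0.7539/2)=0.929792, s=sin(0.7539/2)=0.368086; N=√[1·6·6·1]=6.000000
k∈{2,3} keeps every argument non-negative
  k=2: (−1)^0·6.0000/(2)·0.9298^2·0.3681^2 = +0.351392
  k=3: (−1)^1·6.0000/(6)·0.9298^0·0.3681^4 = -0.018357
d^2_{-1,1}(0.7539) = +0.351392 -0.018357 = +0.333035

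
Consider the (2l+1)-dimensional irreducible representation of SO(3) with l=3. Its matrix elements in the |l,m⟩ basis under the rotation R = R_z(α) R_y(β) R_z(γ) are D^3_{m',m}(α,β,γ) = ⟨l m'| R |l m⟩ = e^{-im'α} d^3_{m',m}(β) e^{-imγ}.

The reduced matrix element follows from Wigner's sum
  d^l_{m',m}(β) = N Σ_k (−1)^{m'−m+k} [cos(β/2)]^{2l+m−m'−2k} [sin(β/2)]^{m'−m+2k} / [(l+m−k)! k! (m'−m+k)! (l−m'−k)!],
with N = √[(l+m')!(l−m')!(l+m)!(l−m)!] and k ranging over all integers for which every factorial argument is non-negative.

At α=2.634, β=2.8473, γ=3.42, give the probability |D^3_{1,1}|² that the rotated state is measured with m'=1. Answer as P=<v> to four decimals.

P=0.0144

First d^3_{1,1}(β=2.8473), then the phase factors e^{-i(1)α} and e^{-i(1)γ}:
With c≡cos(β/2)=0.146616 and s≡sin(β/2)=0.989193, N=[24·2·24·2]^{1/2}=48.000000
Admissible k: 0..2 (factorial args all ≥0)
  k=0: (−1)^0·48.0000/(48)·0.1466^6·0.9892^0 = +0.000010
  k=1: (−1)^1·48.0000/(6)·0.1466^4·0.9892^2 = -0.003617
  k=2: (−1)^2·48.0000/(8)·0.1466^2·0.9892^4 = +0.123492
d^3_{1,1}(2.8473) = +0.000010 -0.003617 +0.123492 = +0.119885
|D^3_{1,1}|² = |d^3_{1,1}(β)|² = (+0.119885)² = 0.014372 (the z-rotation phases have unit modulus)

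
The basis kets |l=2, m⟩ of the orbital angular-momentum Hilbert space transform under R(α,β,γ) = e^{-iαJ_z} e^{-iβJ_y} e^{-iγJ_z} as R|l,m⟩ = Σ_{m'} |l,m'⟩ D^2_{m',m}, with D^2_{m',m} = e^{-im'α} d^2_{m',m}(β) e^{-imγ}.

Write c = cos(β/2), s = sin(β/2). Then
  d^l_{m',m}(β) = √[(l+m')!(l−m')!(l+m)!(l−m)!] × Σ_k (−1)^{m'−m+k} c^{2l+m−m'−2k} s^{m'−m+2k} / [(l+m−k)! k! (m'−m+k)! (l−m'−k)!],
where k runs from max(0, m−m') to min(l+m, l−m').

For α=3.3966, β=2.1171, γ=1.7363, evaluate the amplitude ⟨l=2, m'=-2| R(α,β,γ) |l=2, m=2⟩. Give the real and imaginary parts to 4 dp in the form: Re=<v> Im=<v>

Split into d^2_{-2,2}(β=2.1171) × two z-phases.
With c≡cos(β/2)=0.490136 and s≡sin(β/2)=0.871646, N=[1·24·24·1]^{1/2}=24.000000
The bounds max(0,m−m')=4 and min(l+m,l−m')=4 give 1 term
  k=4: (−1)^0·24.0000/(24)·0.4901^0·0.8716^4 = +0.577245
d^2_{-2,2}(2.1171) = +0.577245
Attach z-rotation phases: D = e^{-i(-2)(3.3966)}·(+0.577245)·e^{-i(2)(1.7363)} = -0.568021-0.102780i

Re=-0.5680 Im=-0.1028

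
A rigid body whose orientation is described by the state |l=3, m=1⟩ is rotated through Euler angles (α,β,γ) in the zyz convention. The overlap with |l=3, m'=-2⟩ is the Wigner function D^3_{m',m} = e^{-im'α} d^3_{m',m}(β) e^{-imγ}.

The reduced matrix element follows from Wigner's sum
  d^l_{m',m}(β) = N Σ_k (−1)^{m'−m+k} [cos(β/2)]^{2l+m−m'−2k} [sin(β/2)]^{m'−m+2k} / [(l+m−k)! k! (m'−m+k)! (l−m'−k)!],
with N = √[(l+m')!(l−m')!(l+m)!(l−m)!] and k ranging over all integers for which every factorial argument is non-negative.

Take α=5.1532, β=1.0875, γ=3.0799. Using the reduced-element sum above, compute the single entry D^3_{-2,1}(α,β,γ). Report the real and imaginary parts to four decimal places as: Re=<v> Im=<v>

Split into d^3_{-2,1}(β=1.0875) × two z-phases.
Half-angle: c=0.855775, s=0.517349. N=√(1·120·24·2)=75.894664
The bounds max(0,m−m')=3 and min(l+m,l−m')=4 give 2 terms
  k=3: (−1)^0·75.8947/(12)·0.8558^3·0.5173^3 = +0.548856
  k=4: (−1)^1·75.8947/(24)·0.8558^1·0.5173^5 = -0.100294
d^3_{-2,1}(1.0875) = +0.548856 -0.100294 = +0.448562
Attach z-rotation phases: D = e^{-i(-2)(5.1532)}·(+0.448562)·e^{-i(1)(3.0799)} = +0.263354+0.363115i

Re=0.2634 Im=0.3631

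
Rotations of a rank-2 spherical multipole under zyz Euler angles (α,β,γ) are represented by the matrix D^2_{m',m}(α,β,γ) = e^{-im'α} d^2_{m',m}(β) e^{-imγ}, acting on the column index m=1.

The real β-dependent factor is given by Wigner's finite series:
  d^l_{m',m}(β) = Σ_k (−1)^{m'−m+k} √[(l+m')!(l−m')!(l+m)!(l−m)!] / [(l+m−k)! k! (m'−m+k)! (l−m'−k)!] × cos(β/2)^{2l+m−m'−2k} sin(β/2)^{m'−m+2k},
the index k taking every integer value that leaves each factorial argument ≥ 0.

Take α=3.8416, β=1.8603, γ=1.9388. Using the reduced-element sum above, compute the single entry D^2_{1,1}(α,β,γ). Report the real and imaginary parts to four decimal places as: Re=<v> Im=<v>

Re=-0.4918 Im=-0.2704

First d^2_{1,1}(β=1.8603), then the phase factors e^{-i(1)α} and e^{-i(1)γ}:
With c≡cos(β/2)=0.597714 and s≡sin(β/2)=0.801710, N=[6·1·6·1]^{1/2}=6.000000
The bounds max(0,m−m')=0 and min(l+m,l−m')=1 give 2 terms
  k=0: (−1)^0·6.0000/(6)·0.5977^4·0.8017^0 = +0.127636
  k=1: (−1)^1·6.0000/(2)·0.5977^2·0.8017^2 = -0.688877
d^2_{1,1}(1.8603) = +0.127636 -0.688877 = -0.561241
Phases: e^{-i·(1)·3.8416}=-0.764837+0.644223i, e^{-i·(1)·1.9388}=-0.359753-0.933047i ⇒ D=-0.491784-0.270444i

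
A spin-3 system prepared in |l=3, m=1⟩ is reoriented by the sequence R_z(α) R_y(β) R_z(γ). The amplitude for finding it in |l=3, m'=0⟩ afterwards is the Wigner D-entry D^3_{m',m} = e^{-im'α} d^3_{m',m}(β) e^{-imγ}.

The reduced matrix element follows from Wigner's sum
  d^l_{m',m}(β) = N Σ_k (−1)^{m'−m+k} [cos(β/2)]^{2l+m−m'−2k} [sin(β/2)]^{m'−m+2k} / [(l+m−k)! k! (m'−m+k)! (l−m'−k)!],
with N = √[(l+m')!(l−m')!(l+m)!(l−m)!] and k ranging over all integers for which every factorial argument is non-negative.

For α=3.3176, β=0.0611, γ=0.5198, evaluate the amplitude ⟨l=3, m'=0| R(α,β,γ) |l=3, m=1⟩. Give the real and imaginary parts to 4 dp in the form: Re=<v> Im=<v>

Re=0.0914 Im=-0.0523

D^3_{0,1}(3.3176,0.0611,0.5198) = e^{-i·0·3.3176}·d^3_{0,1}(0.0611)·e^{-i·1·0.5198}. Compute d first:
Half-angle: c=0.999533, s=0.030545. N=√(6·6·24·2)=41.569219
The bounds max(0,m−m')=1 and min(l+m,l−m')=3 give 3 terms
  k=1: (−1)^0·41.5692/(12)·0.9995^5·0.0305^1 = +0.105565
  k=2: (−1)^1·41.5692/(4)·0.9995^3·0.0305^3 = -0.000296
  k=3: (−1)^2·41.5692/(12)·0.9995^1·0.0305^5 = +0.000000
d^3_{0,1}(0.0611) = +0.105565 -0.000296 +0.000000 = +0.105270
Phases: e^{-i·(0)·3.3176}=+1.000000+0.000000i, e^{-i·(1)·0.5198}=+0.867919-0.496707i ⇒ D=+0.091365-0.052288i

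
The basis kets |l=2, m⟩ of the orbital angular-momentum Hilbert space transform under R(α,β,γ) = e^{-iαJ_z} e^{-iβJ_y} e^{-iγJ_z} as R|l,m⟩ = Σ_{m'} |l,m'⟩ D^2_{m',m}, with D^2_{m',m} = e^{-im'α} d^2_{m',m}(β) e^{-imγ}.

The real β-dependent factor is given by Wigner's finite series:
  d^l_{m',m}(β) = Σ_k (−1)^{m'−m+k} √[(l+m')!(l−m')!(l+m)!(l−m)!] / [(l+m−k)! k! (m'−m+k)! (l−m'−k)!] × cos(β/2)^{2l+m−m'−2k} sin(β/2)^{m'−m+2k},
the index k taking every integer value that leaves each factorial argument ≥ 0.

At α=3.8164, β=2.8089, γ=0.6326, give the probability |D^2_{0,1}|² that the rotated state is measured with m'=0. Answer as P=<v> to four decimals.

P=0.1429

Split into d^2_{0,1}(β=2.8089) × two z-phases.
With c≡cos(β/2)=0.165580 and s≡sin(β/2)=0.986196, N=[2·2·6·1]^{1/2}=4.898979
k: max(0,(1)−(0))=1 … min(2+(1),2−(0))=2
  k=1: (−1)^0·4.8990/(2)·0.1656^3·0.9862^1 = +0.010966
  k=2: (−1)^1·4.8990/(2)·0.1656^1·0.9862^3 = -0.389022
d^2_{0,1}(2.8089) = +0.010966 -0.389022 = -0.378056
|D^2_{0,1}|² = |d^2_{0,1}(β)|² = (-0.378056)² = 0.142926 (the z-rotation phases have unit modulus)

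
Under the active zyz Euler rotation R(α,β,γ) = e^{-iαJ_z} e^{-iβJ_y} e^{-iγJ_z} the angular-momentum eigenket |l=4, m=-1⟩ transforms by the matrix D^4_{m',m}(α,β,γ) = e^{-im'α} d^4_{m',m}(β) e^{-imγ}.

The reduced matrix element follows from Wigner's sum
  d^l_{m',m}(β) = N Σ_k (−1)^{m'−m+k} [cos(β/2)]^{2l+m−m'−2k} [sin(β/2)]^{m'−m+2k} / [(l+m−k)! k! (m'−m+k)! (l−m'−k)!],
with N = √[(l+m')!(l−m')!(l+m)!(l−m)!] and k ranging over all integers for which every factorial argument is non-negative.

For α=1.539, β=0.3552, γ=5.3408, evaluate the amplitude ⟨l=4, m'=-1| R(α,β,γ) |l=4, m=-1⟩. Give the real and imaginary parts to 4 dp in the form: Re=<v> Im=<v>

First d^4_{-1,-1}(β=0.3552), then the phase factors e^{-i(-1)α} and e^{-i(-1)γ}:
With c≡cos(β/2)=0.984271 and s≡sin(β/2)=0.176668, N=[6·120·6·120]^{1/2}=720.000000
k∈{0,1,2,3} keeps every argument non-negative
  k=0: (−1)^0·720.0000/(720)·0.9843^8·0.1767^0 = +0.880878
  k=1: (−1)^1·720.0000/(48)·0.9843^6·0.1767^2 = -0.425690
  k=2: (−1)^2·720.0000/(24)·0.9843^4·0.1767^4 = +0.027429
  k=3: (−1)^3·720.0000/(72)·0.9843^2·0.1767^6 = -0.000295
d^4_{-1,-1}(0.3552) = +0.880878 -0.425690 +0.027429 -0.000295 = +0.482323
Phases: e^{-i·(-1)·1.539}=+0.031791+0.999495i, e^{-i·(-1)·5.3408}=+0.587860-0.808963i ⇒ D=+0.398998+0.270991i

Re=0.3990 Im=0.2710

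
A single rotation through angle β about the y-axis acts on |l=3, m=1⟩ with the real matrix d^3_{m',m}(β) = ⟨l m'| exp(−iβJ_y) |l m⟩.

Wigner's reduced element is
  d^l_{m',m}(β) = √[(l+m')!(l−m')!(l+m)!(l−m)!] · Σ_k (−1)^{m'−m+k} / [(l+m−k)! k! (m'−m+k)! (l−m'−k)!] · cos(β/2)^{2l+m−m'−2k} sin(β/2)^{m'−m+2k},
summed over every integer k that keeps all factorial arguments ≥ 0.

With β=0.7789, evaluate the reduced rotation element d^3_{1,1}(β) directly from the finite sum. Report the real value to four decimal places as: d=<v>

d^3_{1,1}(β=0.7789) via Wigner's sum:
With c≡cos(β/2)=0.925118 and s≡sin(β/2)=0.379680, N=[24·2·24·2]^{1/2}=48.000000
The bounds max(0,m−m')=0 and min(l+m,l−m')=2 give 3 terms
  k=0: (−1)^0·48.0000/(48)·0.9251^6·0.3797^0 = +0.626878
  k=1: (−1)^1·48.0000/(6)·0.9251^4·0.3797^2 = -0.844721
  k=2: (−1)^2·48.0000/(8)·0.9251^2·0.3797^4 = +0.106712
d^3_{1,1}(0.7789) = +0.626878 -0.844721 +0.106712 = -0.111131

d=-0.1111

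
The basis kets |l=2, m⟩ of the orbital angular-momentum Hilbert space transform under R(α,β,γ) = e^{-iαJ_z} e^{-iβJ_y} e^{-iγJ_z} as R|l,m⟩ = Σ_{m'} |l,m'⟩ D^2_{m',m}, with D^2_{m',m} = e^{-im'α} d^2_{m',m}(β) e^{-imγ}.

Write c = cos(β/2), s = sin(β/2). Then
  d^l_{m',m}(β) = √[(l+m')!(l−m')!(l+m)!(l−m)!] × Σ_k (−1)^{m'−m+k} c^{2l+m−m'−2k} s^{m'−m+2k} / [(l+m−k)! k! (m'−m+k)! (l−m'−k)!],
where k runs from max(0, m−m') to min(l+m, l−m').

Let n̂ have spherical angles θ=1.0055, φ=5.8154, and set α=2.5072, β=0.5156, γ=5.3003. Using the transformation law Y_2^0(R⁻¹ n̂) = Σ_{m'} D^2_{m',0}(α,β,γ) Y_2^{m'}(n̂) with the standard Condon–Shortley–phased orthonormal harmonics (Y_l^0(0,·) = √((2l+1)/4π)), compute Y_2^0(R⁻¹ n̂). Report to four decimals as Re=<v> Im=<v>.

Re=-0.3125 Im=0.0000

Need the full column D^2_{m',0} for m'=−2..2 at α=2.5072, β=0.5156, γ=5.3003.
cos(β/2)=0.966953, sin(β/2)=0.254954
d^2_{-2,0}: single k=2 term ⇒ +0.148871;  D = +0.044280-0.142133i
d^2_{-1,0}: k∈[1..2] ⇒ +0.564617 -0.039252 = +0.525364;  D = -0.423145+0.311377i
d^2_{0,0}: k∈[0..2] ⇒ +0.874222 -0.243105 +0.004225 = +0.635342;  D = +0.635342+0.000000i
d^2_{1,0}: k∈[0..1] ⇒ -0.564617 +0.039252 = -0.525364;  D = +0.423145+0.311377i
d^2_{2,0}: single k=0 term ⇒ +0.148871;  D = +0.044280+0.142133i
Y_2^{m'}(θ=1.0055,φ=5.8154) and Σ D·Y over m':
  (+0.0443-0.1421i)·(+0.1634+0.2217i)  (-0.4231+0.3114i)·(+0.3119+0.1576i)  (+0.6353+0.0000i)·(-0.0439+0.0000i)  (+0.4231+0.3114i)·(-0.3119+0.1576i)  (+0.0443+0.1421i)·(+0.1634-0.2217i)
Y_2^0(R⁻¹ n̂) = -0.312483-0.000000i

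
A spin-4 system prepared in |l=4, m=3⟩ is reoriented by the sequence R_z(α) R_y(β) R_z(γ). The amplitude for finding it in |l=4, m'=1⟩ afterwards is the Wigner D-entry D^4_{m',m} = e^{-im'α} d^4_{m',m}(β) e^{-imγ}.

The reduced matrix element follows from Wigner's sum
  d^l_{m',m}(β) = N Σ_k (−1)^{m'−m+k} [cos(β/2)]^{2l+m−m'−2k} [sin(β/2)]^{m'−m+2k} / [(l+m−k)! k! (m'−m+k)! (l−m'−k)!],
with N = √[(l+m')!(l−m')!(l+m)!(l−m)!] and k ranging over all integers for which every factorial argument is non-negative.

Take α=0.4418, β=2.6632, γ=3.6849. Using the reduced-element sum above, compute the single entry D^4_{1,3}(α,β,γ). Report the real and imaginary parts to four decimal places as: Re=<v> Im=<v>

Re=-0.0172 Im=-0.0314

D^4_{1,3}(0.4418,2.6632,3.6849) = e^{-i·1·0.4418}·d^4_{1,3}(2.6632)·e^{-i·3·3.6849}. Compute d first:
Half-angle: c=0.236922, s=0.971529. N=√(120·6·5040·1)=1904.940944
Admissible k: 2..3 (factorial args all ≥0)
  k=2: (−1)^0·1904.9409/(240)·0.2369^6·0.9715^2 = +0.001325
  k=3: (−1)^1·1904.9409/(144)·0.2369^4·0.9715^4 = -0.037133
d^4_{1,3}(2.6632) = +0.001325 -0.037133 = -0.035808
Phases: e^{-i·(1)·0.4418}=+0.903984-0.427567i, e^{-i·(3)·3.6849}=+0.059091+0.998253i ⇒ D=-0.017196-0.031409i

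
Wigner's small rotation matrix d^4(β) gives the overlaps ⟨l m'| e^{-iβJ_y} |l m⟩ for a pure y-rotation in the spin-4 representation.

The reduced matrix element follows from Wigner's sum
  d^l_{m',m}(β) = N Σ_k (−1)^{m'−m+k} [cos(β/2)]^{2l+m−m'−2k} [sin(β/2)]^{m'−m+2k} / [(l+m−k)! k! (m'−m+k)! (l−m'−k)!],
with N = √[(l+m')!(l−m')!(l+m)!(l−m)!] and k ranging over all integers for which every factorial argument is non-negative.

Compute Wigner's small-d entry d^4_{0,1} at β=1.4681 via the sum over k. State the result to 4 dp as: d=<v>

d=-0.1668

d^4_{0,1}(β=1.4681) via Wigner's sum:
c=cos(1.4681/2)=0.742467, s=sin(1.4681/2)=0.669882; N=√[24·24·120·6]=643.987578
Admissible k: 1..4 (factorial args all ≥0)
  k=1: (−1)^0·643.9876/(144)·0.7425^7·0.6699^1 = +0.372611
  k=2: (−1)^1·643.9876/(24)·0.7425^5·0.6699^3 = -1.819904
  k=3: (−1)^2·643.9876/(24)·0.7425^3·0.6699^5 = +1.481462
  k=4: (−1)^3·643.9876/(144)·0.7425^1·0.6699^7 = -0.200993
d^4_{0,1}(1.4681) = +0.372611 -1.819904 +1.481462 -0.200993 = -0.166825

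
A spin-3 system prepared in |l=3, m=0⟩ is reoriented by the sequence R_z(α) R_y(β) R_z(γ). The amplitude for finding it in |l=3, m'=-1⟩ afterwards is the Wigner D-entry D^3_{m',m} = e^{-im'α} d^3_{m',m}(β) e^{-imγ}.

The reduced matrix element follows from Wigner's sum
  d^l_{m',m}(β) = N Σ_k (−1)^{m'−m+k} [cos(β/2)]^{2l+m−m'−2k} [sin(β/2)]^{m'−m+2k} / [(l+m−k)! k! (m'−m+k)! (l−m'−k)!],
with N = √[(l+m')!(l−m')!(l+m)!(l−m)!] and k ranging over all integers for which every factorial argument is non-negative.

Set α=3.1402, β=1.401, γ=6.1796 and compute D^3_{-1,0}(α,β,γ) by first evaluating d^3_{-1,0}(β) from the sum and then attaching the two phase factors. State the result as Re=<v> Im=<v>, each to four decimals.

Re=0.3659 Im=-0.0005

D^3_{-1,0}(3.1402,1.401,6.1796) = e^{-i·-1·3.1402}·d^3_{-1,0}(1.401)·e^{-i·0·6.1796}. Compute d first:
c=cos(1.401/2)=0.764520, s=sin(1.401/2)=0.644600; N=√[2·24·6·6]=41.569219
k∈{1,2,3} keeps every argument non-negative
  k=1: (−1)^0·41.5692/(12)·0.7645^5·0.6446^1 = +0.583210
  k=2: (−1)^1·41.5692/(4)·0.7645^3·0.6446^3 = -1.243797
  k=3: (−1)^2·41.5692/(12)·0.7645^1·0.6446^5 = +0.294735
d^3_{-1,0}(1.401) = +0.583210 -1.243797 +0.294735 = -0.365852
Attach z-rotation phases: D = e^{-i(-1)(3.1402)}·(-0.365852)·e^{-i(0)(6.1796)} = +0.365851-0.000510i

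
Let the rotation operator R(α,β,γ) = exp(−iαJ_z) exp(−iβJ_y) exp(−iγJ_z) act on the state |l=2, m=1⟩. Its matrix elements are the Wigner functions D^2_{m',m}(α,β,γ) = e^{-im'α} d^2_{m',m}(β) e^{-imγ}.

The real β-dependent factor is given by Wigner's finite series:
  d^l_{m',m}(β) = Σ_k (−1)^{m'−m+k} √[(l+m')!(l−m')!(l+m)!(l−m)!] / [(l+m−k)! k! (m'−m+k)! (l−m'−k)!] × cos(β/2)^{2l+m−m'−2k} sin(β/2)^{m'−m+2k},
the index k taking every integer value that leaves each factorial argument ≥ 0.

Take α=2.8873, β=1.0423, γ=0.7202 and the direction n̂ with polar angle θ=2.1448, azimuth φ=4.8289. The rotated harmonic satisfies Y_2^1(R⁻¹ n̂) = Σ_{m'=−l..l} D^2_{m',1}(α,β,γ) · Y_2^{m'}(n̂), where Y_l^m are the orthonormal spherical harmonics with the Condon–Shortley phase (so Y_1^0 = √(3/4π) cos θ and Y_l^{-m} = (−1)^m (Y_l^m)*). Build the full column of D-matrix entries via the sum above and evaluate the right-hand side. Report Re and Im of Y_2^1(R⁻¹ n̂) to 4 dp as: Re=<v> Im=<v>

Need the full column D^2_{m',1} for m'=−2..2 at α=2.8873, β=1.0423, γ=0.7202.
cos(β/2)=0.867247, sin(β/2)=0.497878
d^2_{-2,1}: single k=3 term ⇒ +0.214063;  D = +0.071793-0.201665i
d^2_{-1,1}: k∈[2..3] ⇒ +0.559310 -0.061446 = +0.497864;  D = -0.279595+0.411941i
d^2_{0,1}: k∈[1..2] ⇒ +0.795476 -0.262172 = +0.533304;  D = +0.400870-0.351732i
d^2_{1,1}: k∈[0..1] ⇒ +0.565681 -0.559310 = +0.006371;  D = -0.005692+0.002862i
d^2_{2,1}: single k=0 term ⇒ -0.649503;  D = -0.635015+0.136421i
Y_2^{m'}(θ=2.1448,φ=4.8289) and Σ D·Y over m':
  (+0.0718-0.2017i)·(-0.2650+0.0629i)  (-0.2796+0.4119i)·(-0.0409-0.3499i)  (+0.4009-0.3517i)·(-0.0364+0.0000i)  (-0.0057+0.0029i)·(+0.0409-0.3499i)  (-0.6350+0.1364i)·(-0.2650-0.0629i)
Y_2^1(R⁻¹ n̂) = +0.312278+0.157619i

Re=0.3123 Im=0.1576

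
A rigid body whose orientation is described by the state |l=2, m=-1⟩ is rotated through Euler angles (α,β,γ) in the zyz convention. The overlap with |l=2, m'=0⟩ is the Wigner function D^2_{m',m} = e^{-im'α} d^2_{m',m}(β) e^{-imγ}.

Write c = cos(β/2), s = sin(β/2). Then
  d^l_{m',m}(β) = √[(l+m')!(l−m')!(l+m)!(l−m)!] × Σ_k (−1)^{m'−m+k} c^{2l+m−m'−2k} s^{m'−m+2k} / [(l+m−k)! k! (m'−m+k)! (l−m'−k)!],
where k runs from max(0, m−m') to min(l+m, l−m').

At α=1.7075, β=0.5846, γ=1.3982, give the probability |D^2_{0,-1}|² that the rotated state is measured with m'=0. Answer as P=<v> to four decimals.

Split into d^2_{0,-1}(β=0.5846) × two z-phases.
With c≡cos(β/2)=0.957584 and s≡sin(β/2)=0.288155, N=[2·2·1·6]^{1/2}=4.898979
k∈{0,1} keeps every argument non-negative
  k=0: (−1)^1·4.8990/(2)·0.9576^3·0.2882^1 = -0.619773
  k=1: (−1)^2·4.8990/(2)·0.9576^1·0.2882^3 = +0.056122
d^2_{0,-1}(0.5846) = -0.619773 +0.056122 = -0.563651
|D^2_{0,-1}|² = |d^2_{0,-1}(β)|² = (-0.563651)² = 0.317702 (the z-rotation phases have unit modulus)

P=0.3177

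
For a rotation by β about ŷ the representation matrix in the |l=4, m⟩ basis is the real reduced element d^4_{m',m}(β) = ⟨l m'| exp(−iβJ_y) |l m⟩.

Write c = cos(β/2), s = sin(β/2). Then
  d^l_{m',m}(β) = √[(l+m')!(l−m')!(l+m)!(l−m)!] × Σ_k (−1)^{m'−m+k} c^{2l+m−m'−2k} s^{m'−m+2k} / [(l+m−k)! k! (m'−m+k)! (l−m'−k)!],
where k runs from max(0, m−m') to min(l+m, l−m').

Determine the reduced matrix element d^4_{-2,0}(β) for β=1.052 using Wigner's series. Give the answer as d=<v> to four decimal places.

d=0.2149

d^4_{-2,0}(β=1.052) via Wigner's sum:
Half-angle: c=0.864822, s=0.502078. N=√(2·720·24·24)=910.735966
The bounds max(0,m−m')=2 and min(l+m,l−m')=4 give 3 terms
  k=2: (−1)^0·910.7360/(96)·0.8648^6·0.5021^2 = +1.000518
  k=3: (−1)^1·910.7360/(36)·0.8648^4·0.5021^4 = -0.899254
  k=4: (−1)^2·910.7360/(96)·0.8648^2·0.5021^6 = +0.113659
d^4_{-2,0}(1.052) = +1.000518 -0.899254 +0.113659 = +0.214923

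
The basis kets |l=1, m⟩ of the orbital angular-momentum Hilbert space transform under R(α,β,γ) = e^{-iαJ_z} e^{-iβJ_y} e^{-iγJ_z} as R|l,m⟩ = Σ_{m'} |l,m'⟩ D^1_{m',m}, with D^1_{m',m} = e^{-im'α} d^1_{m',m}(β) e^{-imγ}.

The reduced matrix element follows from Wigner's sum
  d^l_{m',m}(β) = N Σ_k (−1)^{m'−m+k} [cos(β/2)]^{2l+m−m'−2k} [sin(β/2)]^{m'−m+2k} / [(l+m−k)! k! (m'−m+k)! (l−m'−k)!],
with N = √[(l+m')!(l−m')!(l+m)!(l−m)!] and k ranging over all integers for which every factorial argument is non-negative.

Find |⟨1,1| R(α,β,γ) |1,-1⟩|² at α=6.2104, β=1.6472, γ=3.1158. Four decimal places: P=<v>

D^1_{1,-1}(6.2104,1.6472,3.1158) = e^{-i·1·6.2104}·d^1_{1,-1}(1.6472)·e^{-i·-1·3.1158}. Compute d first:
Half-angle: c=0.679585, s=0.733597. N=√(2·1·1·2)=2.000000
The bounds max(0,m−m')=0 and min(l+m,l−m')=0 give 1 term
  k=0: (−1)^2·2.0000/(2)·0.6796^0·0.7336^2 = +0.538165
d^1_{1,-1}(1.6472) = +0.538165
|D^1_{1,-1}|² = |d^1_{1,-1}(β)|² = (+0.538165)² = 0.289621 (the z-rotation phases have unit modulus)

P=0.2896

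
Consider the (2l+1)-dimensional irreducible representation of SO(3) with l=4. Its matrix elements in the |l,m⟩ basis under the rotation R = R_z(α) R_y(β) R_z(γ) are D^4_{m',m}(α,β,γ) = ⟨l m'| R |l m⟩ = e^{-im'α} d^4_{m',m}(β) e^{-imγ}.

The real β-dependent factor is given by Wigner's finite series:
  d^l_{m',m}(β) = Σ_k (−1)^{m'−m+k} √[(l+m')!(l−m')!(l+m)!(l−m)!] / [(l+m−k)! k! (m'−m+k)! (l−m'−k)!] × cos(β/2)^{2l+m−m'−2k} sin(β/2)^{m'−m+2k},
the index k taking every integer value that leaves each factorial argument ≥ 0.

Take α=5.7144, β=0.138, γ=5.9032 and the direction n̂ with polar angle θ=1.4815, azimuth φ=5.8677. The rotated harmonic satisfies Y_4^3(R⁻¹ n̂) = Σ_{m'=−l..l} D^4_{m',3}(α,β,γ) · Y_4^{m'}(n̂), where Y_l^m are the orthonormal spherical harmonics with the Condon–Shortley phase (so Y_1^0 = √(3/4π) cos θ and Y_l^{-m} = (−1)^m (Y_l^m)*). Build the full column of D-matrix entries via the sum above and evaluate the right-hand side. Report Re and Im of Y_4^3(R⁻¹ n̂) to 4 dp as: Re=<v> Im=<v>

Re=0.0102 Im=-0.2591

Need the full column D^4_{m',3} for m'=−4..4 at α=5.7144, β=0.138, γ=5.9032.
cos(β/2)=0.997620, sin(β/2)=0.068945
d^4_{-4,3}: single k=7 term ⇒ +0.000000;  D = +0.000000-0.000000i
d^4_{-3,3}: k∈[6..7] ⇒ +0.000001 -0.000000 = +0.000001;  D = +0.000001-0.000000i
d^4_{-2,3}: k∈[5..6] ⇒ +0.000017 -0.000000 = +0.000017;  D = +0.000017+0.000000i
d^4_{-1,3}: k∈[4..5] ⇒ +0.000296 -0.000001 = +0.000295;  D = +0.000248+0.000160i
d^4_{0,3}: k∈[3..4] ⇒ +0.003832 -0.000018 = +0.003814;  D = +0.001593+0.003465i
d^4_{1,3}: k∈[2..3] ⇒ +0.037194 -0.000296 = +0.036898;  D = -0.005074+0.036547i
d^4_{2,3}: k∈[1..2] ⇒ +0.253703 -0.003635 = +0.250068;  D = -0.162382+0.190174i
d^4_{3,3}: k∈[0..1] ⇒ +0.981121 -0.032802 = +0.948319;  D = -0.907277+0.275969i
d^4_{4,3}: single k=0 term ⇒ -0.191782;  D = +0.184653+0.051802i
Y_4^{m'}(θ=1.4815,φ=5.8677) and Σ D·Y over m':
  (+0.0000-0.0000i)·(-0.0396+0.4337i)  (+0.0000-0.0000i)·(+0.0351+0.1045i)  (+0.0000+0.0000i)·(-0.2113-0.2315i)  (+0.0002+0.0002i)·(-0.1132-0.0499i)  (+0.0016+0.0035i)·(+0.2924+0.0000i)  (-0.0051+0.0365i)·(+0.1132-0.0499i)  (-0.1624+0.1902i)·(-0.2113+0.2315i)  (-0.9073+0.2760i)·(-0.0351+0.1045i)  (+0.1847+0.0518i)·(-0.0396-0.4337i)
Y_4^3(R⁻¹ n̂) = +0.010167-0.259084i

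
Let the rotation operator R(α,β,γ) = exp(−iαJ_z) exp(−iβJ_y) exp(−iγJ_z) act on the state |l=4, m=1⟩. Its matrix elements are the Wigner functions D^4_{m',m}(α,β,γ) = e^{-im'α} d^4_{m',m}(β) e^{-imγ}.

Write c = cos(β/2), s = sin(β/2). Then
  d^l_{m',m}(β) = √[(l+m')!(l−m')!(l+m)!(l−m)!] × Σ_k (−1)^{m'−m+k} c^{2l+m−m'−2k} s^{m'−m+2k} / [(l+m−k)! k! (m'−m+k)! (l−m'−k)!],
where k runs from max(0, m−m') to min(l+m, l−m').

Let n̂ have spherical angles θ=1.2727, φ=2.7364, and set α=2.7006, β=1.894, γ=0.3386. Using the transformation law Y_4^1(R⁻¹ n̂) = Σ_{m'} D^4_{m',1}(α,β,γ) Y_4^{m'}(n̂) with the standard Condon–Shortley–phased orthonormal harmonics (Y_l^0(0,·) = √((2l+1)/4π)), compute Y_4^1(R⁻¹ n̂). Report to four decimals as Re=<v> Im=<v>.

Re=0.3350 Im=-0.1406

Need the full column D^4_{m',1} for m'=−4..4 at α=2.7006, β=1.894, γ=0.3386.
cos(β/2)=0.584121, sin(β/2)=0.811667
d^4_{-4,1}: single k=5 term ⇒ +0.525401;  D = -0.266412-0.452848i
d^4_{-3,1}: k∈[4..5] ⇒ +0.668406 -0.774359 = -0.105952;  D = -0.009605-0.105516i
d^4_{-2,1}: k∈[3..5] ⇒ +0.514235 -1.489371 +0.575153 = -0.399984;  D = -0.137233+0.375705i
d^4_{-1,1}: k∈[2..5] ⇒ +0.261680 -1.515803 +1.463400 -0.188375 = +0.020903;  D = -0.014866+0.014695i
d^4_{0,1}: k∈[1..4] ⇒ +0.084219 -0.975692 +1.883922 -0.606264 = +0.386185;  D = +0.364258-0.128278i
d^4_{1,1}: k∈[0..3] ⇒ +0.013553 -0.392521 +1.515803 -0.975600 = +0.161235;  D = -0.160390-0.016480i
d^4_{2,1}: k∈[0..2] ⇒ -0.079897 +0.771352 -0.992914 = -0.301459;  D = -0.258038-0.155866i
d^4_{3,1}: k∈[0..1] ⇒ +0.207702 -0.668406 = -0.460704;  D = +0.254945+0.383733i
d^4_{4,1}: single k=0 term ⇒ -0.272107;  D = -0.039432-0.269235i
Y_4^{m'}(θ=1.2727,φ=2.7364) and Σ D·Y over m':
  (-0.2664-0.4528i)·(-0.0185+0.3690i)  (-0.0096-0.1055i)·(-0.1117-0.3010i)  (-0.1372+0.3757i)·(-0.0835-0.0877i)  (-0.0149+0.0147i)·(+0.2925+0.1255i)  (+0.3643-0.1283i)·(+0.0712+0.0000i)  (-0.1604-0.0165i)·(-0.2925+0.1255i)  (-0.2580-0.1559i)·(-0.0835+0.0877i)  (+0.2549+0.3837i)·(+0.1117-0.3010i)  (-0.0394-0.2692i)·(-0.0185-0.3690i)
Y_4^1(R⁻¹ n̂) = +0.335039-0.140599i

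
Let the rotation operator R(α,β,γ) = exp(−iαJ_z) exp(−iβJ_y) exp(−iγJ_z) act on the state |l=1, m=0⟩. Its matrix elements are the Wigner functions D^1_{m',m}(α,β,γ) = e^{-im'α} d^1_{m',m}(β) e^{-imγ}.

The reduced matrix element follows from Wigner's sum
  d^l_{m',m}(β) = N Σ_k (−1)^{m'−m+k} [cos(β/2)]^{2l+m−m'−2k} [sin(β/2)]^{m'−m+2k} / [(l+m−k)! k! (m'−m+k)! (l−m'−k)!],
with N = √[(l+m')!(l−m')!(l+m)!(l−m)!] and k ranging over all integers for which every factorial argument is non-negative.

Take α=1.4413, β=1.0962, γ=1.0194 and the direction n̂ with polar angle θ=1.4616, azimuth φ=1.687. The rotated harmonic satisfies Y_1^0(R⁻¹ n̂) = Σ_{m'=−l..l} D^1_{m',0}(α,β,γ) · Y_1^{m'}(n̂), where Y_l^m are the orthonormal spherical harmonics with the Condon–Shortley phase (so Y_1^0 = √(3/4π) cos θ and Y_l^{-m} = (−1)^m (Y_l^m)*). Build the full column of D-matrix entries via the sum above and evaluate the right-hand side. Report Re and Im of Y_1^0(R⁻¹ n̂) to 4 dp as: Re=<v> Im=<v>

Re=0.4434 Im=0.0000

Need the full column D^1_{m',0} for m'=−1..1 at α=1.4413, β=1.0962, γ=1.0194.
cos(β/2)=0.853516, sin(β/2)=0.521066
d^1_{-1,0}: single k=1 term ⇒ +0.628955;  D = +0.081220+0.623689i
d^1_{0,0}: k∈[0..1] ⇒ +0.728490 -0.271510 = +0.456979;  D = +0.456979+0.000000i
d^1_{1,0}: single k=0 term ⇒ -0.628955;  D = -0.081220+0.623689i
Y_1^{m'}(θ=1.4616,φ=1.687) and Σ D·Y over m':
  (+0.0812+0.6237i)·(-0.0398-0.3411i)  (+0.4570+0.0000i)·(+0.0532+0.0000i)  (-0.0812+0.6237i)·(+0.0398-0.3411i)
Y_1^0(R⁻¹ n̂) = +0.443371+0.000000i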